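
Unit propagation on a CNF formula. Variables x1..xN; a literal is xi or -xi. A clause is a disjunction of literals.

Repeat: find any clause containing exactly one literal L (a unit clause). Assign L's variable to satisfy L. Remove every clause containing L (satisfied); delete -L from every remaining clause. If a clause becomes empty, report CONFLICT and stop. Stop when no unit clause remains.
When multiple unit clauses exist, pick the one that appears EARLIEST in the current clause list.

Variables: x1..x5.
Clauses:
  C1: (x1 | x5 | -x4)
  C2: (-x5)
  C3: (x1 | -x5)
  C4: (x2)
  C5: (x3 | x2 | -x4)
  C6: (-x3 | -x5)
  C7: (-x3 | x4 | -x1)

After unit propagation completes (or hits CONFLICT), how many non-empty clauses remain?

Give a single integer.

Answer: 2

Derivation:
unit clause [-5] forces x5=F; simplify:
  drop 5 from [1, 5, -4] -> [1, -4]
  satisfied 3 clause(s); 4 remain; assigned so far: [5]
unit clause [2] forces x2=T; simplify:
  satisfied 2 clause(s); 2 remain; assigned so far: [2, 5]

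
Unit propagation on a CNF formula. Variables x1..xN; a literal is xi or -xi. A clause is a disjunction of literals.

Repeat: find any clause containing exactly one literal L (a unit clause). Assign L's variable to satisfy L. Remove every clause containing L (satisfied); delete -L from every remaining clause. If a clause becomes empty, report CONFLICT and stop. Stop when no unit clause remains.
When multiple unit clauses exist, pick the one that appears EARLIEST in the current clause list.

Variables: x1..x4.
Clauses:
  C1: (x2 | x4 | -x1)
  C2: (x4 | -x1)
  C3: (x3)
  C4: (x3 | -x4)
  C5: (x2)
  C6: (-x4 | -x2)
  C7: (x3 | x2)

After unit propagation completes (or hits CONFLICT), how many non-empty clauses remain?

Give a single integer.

Answer: 0

Derivation:
unit clause [3] forces x3=T; simplify:
  satisfied 3 clause(s); 4 remain; assigned so far: [3]
unit clause [2] forces x2=T; simplify:
  drop -2 from [-4, -2] -> [-4]
  satisfied 2 clause(s); 2 remain; assigned so far: [2, 3]
unit clause [-4] forces x4=F; simplify:
  drop 4 from [4, -1] -> [-1]
  satisfied 1 clause(s); 1 remain; assigned so far: [2, 3, 4]
unit clause [-1] forces x1=F; simplify:
  satisfied 1 clause(s); 0 remain; assigned so far: [1, 2, 3, 4]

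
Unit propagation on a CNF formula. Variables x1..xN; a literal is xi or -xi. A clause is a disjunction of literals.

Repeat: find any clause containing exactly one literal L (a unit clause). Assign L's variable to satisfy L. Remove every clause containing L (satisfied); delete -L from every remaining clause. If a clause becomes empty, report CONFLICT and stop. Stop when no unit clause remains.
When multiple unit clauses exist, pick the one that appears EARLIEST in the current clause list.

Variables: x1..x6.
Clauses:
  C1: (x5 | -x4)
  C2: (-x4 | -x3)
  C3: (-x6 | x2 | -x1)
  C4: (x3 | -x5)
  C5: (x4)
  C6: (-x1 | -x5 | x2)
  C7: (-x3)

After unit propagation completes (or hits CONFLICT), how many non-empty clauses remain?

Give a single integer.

unit clause [4] forces x4=T; simplify:
  drop -4 from [5, -4] -> [5]
  drop -4 from [-4, -3] -> [-3]
  satisfied 1 clause(s); 6 remain; assigned so far: [4]
unit clause [5] forces x5=T; simplify:
  drop -5 from [3, -5] -> [3]
  drop -5 from [-1, -5, 2] -> [-1, 2]
  satisfied 1 clause(s); 5 remain; assigned so far: [4, 5]
unit clause [-3] forces x3=F; simplify:
  drop 3 from [3] -> [] (empty!)
  satisfied 2 clause(s); 3 remain; assigned so far: [3, 4, 5]
CONFLICT (empty clause)

Answer: 2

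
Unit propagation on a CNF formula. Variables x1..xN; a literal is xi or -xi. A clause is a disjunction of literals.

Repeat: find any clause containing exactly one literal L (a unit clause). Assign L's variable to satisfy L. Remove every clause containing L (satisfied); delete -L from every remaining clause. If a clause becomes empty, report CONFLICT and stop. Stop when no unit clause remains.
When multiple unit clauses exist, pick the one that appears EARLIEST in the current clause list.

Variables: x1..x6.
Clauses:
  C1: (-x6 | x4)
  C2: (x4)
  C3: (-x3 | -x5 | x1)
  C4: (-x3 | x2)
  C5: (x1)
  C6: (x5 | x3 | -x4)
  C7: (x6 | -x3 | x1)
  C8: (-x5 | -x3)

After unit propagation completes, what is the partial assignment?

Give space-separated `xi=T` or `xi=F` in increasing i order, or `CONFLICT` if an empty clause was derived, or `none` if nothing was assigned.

unit clause [4] forces x4=T; simplify:
  drop -4 from [5, 3, -4] -> [5, 3]
  satisfied 2 clause(s); 6 remain; assigned so far: [4]
unit clause [1] forces x1=T; simplify:
  satisfied 3 clause(s); 3 remain; assigned so far: [1, 4]

Answer: x1=T x4=T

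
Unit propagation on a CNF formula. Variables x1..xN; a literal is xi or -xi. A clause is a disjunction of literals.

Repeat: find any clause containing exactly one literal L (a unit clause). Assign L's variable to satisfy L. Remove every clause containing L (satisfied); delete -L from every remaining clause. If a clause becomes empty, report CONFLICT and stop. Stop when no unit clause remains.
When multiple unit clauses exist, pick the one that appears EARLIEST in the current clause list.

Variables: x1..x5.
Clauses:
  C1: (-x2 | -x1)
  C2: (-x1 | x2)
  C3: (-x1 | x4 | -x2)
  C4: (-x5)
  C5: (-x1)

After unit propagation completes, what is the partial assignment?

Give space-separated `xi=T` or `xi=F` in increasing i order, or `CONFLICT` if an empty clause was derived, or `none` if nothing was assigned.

unit clause [-5] forces x5=F; simplify:
  satisfied 1 clause(s); 4 remain; assigned so far: [5]
unit clause [-1] forces x1=F; simplify:
  satisfied 4 clause(s); 0 remain; assigned so far: [1, 5]

Answer: x1=F x5=F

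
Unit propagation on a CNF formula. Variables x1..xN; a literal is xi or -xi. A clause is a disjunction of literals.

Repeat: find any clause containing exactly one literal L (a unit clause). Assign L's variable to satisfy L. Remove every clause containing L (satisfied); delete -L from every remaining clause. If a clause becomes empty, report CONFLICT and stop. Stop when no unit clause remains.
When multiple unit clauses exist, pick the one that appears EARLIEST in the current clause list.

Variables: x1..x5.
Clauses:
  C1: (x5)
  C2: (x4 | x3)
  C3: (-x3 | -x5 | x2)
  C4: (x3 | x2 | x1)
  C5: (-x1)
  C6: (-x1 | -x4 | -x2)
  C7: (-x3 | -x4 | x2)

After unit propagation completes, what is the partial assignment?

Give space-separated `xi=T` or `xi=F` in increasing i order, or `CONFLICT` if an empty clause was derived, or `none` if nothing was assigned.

unit clause [5] forces x5=T; simplify:
  drop -5 from [-3, -5, 2] -> [-3, 2]
  satisfied 1 clause(s); 6 remain; assigned so far: [5]
unit clause [-1] forces x1=F; simplify:
  drop 1 from [3, 2, 1] -> [3, 2]
  satisfied 2 clause(s); 4 remain; assigned so far: [1, 5]

Answer: x1=F x5=T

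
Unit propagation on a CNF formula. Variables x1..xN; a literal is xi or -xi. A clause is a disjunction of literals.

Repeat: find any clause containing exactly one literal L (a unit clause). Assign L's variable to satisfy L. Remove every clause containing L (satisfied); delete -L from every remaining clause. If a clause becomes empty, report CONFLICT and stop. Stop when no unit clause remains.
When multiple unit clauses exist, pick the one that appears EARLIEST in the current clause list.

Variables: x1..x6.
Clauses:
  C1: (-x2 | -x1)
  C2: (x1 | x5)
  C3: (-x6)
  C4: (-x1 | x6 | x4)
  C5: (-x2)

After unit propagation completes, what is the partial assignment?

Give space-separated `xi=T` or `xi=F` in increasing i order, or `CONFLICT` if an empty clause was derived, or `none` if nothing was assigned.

unit clause [-6] forces x6=F; simplify:
  drop 6 from [-1, 6, 4] -> [-1, 4]
  satisfied 1 clause(s); 4 remain; assigned so far: [6]
unit clause [-2] forces x2=F; simplify:
  satisfied 2 clause(s); 2 remain; assigned so far: [2, 6]

Answer: x2=F x6=F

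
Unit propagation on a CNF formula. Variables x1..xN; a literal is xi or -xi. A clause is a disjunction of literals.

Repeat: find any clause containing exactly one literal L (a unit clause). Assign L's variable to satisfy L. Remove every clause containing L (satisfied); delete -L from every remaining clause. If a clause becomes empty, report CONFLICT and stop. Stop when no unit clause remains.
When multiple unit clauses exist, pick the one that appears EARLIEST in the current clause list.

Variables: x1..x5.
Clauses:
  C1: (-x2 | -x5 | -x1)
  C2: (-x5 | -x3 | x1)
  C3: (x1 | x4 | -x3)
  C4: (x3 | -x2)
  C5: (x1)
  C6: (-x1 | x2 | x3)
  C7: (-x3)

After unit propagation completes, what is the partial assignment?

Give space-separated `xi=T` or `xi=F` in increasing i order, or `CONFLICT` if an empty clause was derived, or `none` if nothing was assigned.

unit clause [1] forces x1=T; simplify:
  drop -1 from [-2, -5, -1] -> [-2, -5]
  drop -1 from [-1, 2, 3] -> [2, 3]
  satisfied 3 clause(s); 4 remain; assigned so far: [1]
unit clause [-3] forces x3=F; simplify:
  drop 3 from [3, -2] -> [-2]
  drop 3 from [2, 3] -> [2]
  satisfied 1 clause(s); 3 remain; assigned so far: [1, 3]
unit clause [-2] forces x2=F; simplify:
  drop 2 from [2] -> [] (empty!)
  satisfied 2 clause(s); 1 remain; assigned so far: [1, 2, 3]
CONFLICT (empty clause)

Answer: CONFLICT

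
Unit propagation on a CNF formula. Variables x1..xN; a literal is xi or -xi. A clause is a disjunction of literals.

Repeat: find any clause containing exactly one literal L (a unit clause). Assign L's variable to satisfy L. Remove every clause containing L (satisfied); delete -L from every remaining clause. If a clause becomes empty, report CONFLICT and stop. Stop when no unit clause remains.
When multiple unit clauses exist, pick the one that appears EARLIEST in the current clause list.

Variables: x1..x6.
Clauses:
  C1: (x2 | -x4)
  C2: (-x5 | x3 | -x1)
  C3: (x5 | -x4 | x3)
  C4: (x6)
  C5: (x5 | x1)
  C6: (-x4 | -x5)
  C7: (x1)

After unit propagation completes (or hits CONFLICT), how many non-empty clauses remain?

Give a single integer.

unit clause [6] forces x6=T; simplify:
  satisfied 1 clause(s); 6 remain; assigned so far: [6]
unit clause [1] forces x1=T; simplify:
  drop -1 from [-5, 3, -1] -> [-5, 3]
  satisfied 2 clause(s); 4 remain; assigned so far: [1, 6]

Answer: 4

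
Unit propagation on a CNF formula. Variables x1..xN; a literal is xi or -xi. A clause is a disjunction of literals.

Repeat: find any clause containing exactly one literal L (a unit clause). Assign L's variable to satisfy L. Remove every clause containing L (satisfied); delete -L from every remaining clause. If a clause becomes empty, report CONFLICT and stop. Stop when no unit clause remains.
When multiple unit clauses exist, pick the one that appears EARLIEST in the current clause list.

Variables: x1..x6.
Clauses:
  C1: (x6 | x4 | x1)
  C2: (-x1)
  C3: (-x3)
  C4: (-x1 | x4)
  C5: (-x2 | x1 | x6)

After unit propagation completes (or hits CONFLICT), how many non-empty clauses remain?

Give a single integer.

Answer: 2

Derivation:
unit clause [-1] forces x1=F; simplify:
  drop 1 from [6, 4, 1] -> [6, 4]
  drop 1 from [-2, 1, 6] -> [-2, 6]
  satisfied 2 clause(s); 3 remain; assigned so far: [1]
unit clause [-3] forces x3=F; simplify:
  satisfied 1 clause(s); 2 remain; assigned so far: [1, 3]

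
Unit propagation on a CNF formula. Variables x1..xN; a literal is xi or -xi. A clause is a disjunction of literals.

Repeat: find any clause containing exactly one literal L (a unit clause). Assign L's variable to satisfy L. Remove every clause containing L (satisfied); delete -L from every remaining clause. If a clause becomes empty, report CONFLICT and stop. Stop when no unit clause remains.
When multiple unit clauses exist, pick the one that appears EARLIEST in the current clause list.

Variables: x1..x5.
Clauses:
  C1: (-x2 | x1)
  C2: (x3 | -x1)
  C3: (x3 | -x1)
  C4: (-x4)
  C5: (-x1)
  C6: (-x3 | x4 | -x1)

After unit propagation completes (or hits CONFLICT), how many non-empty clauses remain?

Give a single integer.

Answer: 0

Derivation:
unit clause [-4] forces x4=F; simplify:
  drop 4 from [-3, 4, -1] -> [-3, -1]
  satisfied 1 clause(s); 5 remain; assigned so far: [4]
unit clause [-1] forces x1=F; simplify:
  drop 1 from [-2, 1] -> [-2]
  satisfied 4 clause(s); 1 remain; assigned so far: [1, 4]
unit clause [-2] forces x2=F; simplify:
  satisfied 1 clause(s); 0 remain; assigned so far: [1, 2, 4]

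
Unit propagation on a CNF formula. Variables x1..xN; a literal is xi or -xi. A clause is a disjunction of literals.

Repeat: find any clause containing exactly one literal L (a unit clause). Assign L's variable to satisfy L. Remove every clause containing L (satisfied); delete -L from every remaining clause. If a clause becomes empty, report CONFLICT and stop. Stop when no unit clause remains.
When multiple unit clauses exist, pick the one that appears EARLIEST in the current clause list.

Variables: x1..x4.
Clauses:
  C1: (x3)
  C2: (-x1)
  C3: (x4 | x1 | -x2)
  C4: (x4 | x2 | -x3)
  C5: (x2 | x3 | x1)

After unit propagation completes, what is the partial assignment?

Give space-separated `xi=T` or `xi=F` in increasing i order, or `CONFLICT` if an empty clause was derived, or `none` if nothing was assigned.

unit clause [3] forces x3=T; simplify:
  drop -3 from [4, 2, -3] -> [4, 2]
  satisfied 2 clause(s); 3 remain; assigned so far: [3]
unit clause [-1] forces x1=F; simplify:
  drop 1 from [4, 1, -2] -> [4, -2]
  satisfied 1 clause(s); 2 remain; assigned so far: [1, 3]

Answer: x1=F x3=T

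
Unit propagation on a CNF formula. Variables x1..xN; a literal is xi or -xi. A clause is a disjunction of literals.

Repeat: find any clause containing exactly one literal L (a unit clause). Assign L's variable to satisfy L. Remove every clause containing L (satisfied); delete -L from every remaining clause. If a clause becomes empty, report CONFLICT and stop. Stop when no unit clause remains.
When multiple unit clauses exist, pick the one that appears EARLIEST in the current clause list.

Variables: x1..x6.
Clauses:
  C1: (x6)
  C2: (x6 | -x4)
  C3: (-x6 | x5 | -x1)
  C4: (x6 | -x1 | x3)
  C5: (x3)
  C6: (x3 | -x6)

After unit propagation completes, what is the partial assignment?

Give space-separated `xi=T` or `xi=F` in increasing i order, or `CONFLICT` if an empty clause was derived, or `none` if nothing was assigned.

Answer: x3=T x6=T

Derivation:
unit clause [6] forces x6=T; simplify:
  drop -6 from [-6, 5, -1] -> [5, -1]
  drop -6 from [3, -6] -> [3]
  satisfied 3 clause(s); 3 remain; assigned so far: [6]
unit clause [3] forces x3=T; simplify:
  satisfied 2 clause(s); 1 remain; assigned so far: [3, 6]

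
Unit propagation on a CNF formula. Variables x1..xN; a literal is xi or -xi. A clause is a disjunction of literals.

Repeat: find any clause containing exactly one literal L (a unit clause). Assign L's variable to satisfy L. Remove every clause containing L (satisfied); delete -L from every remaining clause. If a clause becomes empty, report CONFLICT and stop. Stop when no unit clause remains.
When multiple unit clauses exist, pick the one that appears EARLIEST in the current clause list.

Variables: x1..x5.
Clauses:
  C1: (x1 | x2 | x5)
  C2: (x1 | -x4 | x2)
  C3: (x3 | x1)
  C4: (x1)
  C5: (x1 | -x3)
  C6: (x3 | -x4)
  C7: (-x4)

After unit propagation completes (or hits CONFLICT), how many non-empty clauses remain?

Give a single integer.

Answer: 0

Derivation:
unit clause [1] forces x1=T; simplify:
  satisfied 5 clause(s); 2 remain; assigned so far: [1]
unit clause [-4] forces x4=F; simplify:
  satisfied 2 clause(s); 0 remain; assigned so far: [1, 4]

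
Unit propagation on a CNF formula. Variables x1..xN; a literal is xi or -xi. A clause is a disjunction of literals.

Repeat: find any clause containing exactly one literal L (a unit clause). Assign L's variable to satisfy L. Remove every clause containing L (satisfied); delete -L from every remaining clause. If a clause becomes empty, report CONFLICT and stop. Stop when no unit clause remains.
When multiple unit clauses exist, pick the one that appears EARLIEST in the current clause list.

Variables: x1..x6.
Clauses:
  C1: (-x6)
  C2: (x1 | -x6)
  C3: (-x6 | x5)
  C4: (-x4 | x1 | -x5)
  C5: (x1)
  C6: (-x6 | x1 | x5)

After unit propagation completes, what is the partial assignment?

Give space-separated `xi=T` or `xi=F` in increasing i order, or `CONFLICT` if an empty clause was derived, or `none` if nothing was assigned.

unit clause [-6] forces x6=F; simplify:
  satisfied 4 clause(s); 2 remain; assigned so far: [6]
unit clause [1] forces x1=T; simplify:
  satisfied 2 clause(s); 0 remain; assigned so far: [1, 6]

Answer: x1=T x6=F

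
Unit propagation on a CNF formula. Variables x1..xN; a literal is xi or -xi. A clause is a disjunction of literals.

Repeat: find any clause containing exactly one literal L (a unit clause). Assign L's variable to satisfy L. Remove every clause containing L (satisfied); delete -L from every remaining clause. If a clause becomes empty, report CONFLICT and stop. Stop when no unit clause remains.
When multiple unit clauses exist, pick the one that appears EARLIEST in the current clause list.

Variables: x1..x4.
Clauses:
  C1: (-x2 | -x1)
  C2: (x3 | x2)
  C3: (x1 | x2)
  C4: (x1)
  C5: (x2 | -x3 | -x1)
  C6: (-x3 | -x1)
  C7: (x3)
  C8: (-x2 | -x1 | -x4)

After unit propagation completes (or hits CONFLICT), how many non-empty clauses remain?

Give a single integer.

Answer: 0

Derivation:
unit clause [1] forces x1=T; simplify:
  drop -1 from [-2, -1] -> [-2]
  drop -1 from [2, -3, -1] -> [2, -3]
  drop -1 from [-3, -1] -> [-3]
  drop -1 from [-2, -1, -4] -> [-2, -4]
  satisfied 2 clause(s); 6 remain; assigned so far: [1]
unit clause [-2] forces x2=F; simplify:
  drop 2 from [3, 2] -> [3]
  drop 2 from [2, -3] -> [-3]
  satisfied 2 clause(s); 4 remain; assigned so far: [1, 2]
unit clause [3] forces x3=T; simplify:
  drop -3 from [-3] -> [] (empty!)
  drop -3 from [-3] -> [] (empty!)
  satisfied 2 clause(s); 2 remain; assigned so far: [1, 2, 3]
CONFLICT (empty clause)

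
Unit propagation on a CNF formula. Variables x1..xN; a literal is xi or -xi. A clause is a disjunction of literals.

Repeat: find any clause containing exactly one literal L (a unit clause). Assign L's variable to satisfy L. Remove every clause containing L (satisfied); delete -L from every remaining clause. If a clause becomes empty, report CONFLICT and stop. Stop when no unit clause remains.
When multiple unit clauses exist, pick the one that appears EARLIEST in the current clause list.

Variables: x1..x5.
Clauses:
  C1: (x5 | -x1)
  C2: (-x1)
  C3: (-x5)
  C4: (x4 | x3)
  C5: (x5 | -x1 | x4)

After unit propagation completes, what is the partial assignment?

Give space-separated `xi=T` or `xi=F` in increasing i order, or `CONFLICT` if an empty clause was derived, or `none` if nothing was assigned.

unit clause [-1] forces x1=F; simplify:
  satisfied 3 clause(s); 2 remain; assigned so far: [1]
unit clause [-5] forces x5=F; simplify:
  satisfied 1 clause(s); 1 remain; assigned so far: [1, 5]

Answer: x1=F x5=F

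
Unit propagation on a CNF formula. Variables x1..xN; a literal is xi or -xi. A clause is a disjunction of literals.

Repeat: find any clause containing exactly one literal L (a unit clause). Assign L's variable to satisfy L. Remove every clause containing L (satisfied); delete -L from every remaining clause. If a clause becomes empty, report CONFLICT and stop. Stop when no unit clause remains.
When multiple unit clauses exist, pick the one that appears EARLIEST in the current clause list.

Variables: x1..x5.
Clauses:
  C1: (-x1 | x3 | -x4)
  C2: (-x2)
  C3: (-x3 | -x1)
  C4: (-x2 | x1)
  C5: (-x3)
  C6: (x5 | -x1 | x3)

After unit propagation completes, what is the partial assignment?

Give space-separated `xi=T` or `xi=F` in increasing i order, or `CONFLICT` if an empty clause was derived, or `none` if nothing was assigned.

unit clause [-2] forces x2=F; simplify:
  satisfied 2 clause(s); 4 remain; assigned so far: [2]
unit clause [-3] forces x3=F; simplify:
  drop 3 from [-1, 3, -4] -> [-1, -4]
  drop 3 from [5, -1, 3] -> [5, -1]
  satisfied 2 clause(s); 2 remain; assigned so far: [2, 3]

Answer: x2=F x3=F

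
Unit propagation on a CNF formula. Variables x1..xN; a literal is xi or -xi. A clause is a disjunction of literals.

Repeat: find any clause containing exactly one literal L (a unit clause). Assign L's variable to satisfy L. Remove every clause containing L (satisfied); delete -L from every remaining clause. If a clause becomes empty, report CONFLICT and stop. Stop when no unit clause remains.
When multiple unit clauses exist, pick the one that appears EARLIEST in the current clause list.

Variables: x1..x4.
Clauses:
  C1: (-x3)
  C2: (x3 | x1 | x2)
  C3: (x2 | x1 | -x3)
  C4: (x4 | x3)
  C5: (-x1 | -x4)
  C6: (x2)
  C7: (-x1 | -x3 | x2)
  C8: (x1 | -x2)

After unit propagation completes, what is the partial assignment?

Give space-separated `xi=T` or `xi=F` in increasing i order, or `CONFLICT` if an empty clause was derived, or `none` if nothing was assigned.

unit clause [-3] forces x3=F; simplify:
  drop 3 from [3, 1, 2] -> [1, 2]
  drop 3 from [4, 3] -> [4]
  satisfied 3 clause(s); 5 remain; assigned so far: [3]
unit clause [4] forces x4=T; simplify:
  drop -4 from [-1, -4] -> [-1]
  satisfied 1 clause(s); 4 remain; assigned so far: [3, 4]
unit clause [-1] forces x1=F; simplify:
  drop 1 from [1, 2] -> [2]
  drop 1 from [1, -2] -> [-2]
  satisfied 1 clause(s); 3 remain; assigned so far: [1, 3, 4]
unit clause [2] forces x2=T; simplify:
  drop -2 from [-2] -> [] (empty!)
  satisfied 2 clause(s); 1 remain; assigned so far: [1, 2, 3, 4]
CONFLICT (empty clause)

Answer: CONFLICT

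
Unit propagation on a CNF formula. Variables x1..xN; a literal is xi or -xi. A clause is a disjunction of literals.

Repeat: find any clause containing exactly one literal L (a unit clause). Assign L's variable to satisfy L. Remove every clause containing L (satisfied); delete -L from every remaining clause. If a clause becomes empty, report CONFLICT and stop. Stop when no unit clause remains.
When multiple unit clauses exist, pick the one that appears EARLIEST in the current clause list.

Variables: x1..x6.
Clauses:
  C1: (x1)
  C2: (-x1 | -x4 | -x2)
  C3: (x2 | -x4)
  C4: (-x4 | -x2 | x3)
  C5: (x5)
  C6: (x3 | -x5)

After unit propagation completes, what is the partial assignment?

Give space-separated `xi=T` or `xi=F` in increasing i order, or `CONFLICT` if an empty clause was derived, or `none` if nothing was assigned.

unit clause [1] forces x1=T; simplify:
  drop -1 from [-1, -4, -2] -> [-4, -2]
  satisfied 1 clause(s); 5 remain; assigned so far: [1]
unit clause [5] forces x5=T; simplify:
  drop -5 from [3, -5] -> [3]
  satisfied 1 clause(s); 4 remain; assigned so far: [1, 5]
unit clause [3] forces x3=T; simplify:
  satisfied 2 clause(s); 2 remain; assigned so far: [1, 3, 5]

Answer: x1=T x3=T x5=T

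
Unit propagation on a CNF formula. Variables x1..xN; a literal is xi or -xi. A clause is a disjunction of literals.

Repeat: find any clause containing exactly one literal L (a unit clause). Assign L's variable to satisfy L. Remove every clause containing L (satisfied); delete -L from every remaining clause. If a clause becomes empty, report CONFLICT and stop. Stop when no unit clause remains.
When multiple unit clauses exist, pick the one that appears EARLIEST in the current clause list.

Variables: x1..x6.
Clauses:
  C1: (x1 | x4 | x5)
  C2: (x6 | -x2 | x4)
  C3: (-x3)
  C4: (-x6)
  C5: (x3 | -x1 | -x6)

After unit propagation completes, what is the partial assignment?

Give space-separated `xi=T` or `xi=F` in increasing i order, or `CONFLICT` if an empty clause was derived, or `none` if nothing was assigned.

Answer: x3=F x6=F

Derivation:
unit clause [-3] forces x3=F; simplify:
  drop 3 from [3, -1, -6] -> [-1, -6]
  satisfied 1 clause(s); 4 remain; assigned so far: [3]
unit clause [-6] forces x6=F; simplify:
  drop 6 from [6, -2, 4] -> [-2, 4]
  satisfied 2 clause(s); 2 remain; assigned so far: [3, 6]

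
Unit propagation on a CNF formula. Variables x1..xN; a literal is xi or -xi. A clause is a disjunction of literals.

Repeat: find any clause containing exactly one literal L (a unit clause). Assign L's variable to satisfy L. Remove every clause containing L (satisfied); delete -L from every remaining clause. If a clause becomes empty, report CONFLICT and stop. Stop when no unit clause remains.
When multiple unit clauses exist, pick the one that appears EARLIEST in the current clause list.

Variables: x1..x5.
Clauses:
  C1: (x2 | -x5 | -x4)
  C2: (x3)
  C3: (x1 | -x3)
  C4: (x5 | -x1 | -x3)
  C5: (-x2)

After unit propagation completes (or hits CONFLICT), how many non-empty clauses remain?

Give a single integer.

unit clause [3] forces x3=T; simplify:
  drop -3 from [1, -3] -> [1]
  drop -3 from [5, -1, -3] -> [5, -1]
  satisfied 1 clause(s); 4 remain; assigned so far: [3]
unit clause [1] forces x1=T; simplify:
  drop -1 from [5, -1] -> [5]
  satisfied 1 clause(s); 3 remain; assigned so far: [1, 3]
unit clause [5] forces x5=T; simplify:
  drop -5 from [2, -5, -4] -> [2, -4]
  satisfied 1 clause(s); 2 remain; assigned so far: [1, 3, 5]
unit clause [-2] forces x2=F; simplify:
  drop 2 from [2, -4] -> [-4]
  satisfied 1 clause(s); 1 remain; assigned so far: [1, 2, 3, 5]
unit clause [-4] forces x4=F; simplify:
  satisfied 1 clause(s); 0 remain; assigned so far: [1, 2, 3, 4, 5]

Answer: 0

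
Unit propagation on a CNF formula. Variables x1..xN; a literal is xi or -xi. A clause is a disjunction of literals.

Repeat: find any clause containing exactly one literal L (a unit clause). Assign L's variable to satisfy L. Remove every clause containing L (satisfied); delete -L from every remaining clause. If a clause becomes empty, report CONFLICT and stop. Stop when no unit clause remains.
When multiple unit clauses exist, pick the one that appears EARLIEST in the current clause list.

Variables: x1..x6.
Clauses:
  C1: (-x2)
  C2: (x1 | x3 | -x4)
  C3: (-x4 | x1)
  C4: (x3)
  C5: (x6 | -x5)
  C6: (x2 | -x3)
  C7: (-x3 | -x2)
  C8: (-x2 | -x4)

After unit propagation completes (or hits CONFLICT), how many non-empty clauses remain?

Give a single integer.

unit clause [-2] forces x2=F; simplify:
  drop 2 from [2, -3] -> [-3]
  satisfied 3 clause(s); 5 remain; assigned so far: [2]
unit clause [3] forces x3=T; simplify:
  drop -3 from [-3] -> [] (empty!)
  satisfied 2 clause(s); 3 remain; assigned so far: [2, 3]
CONFLICT (empty clause)

Answer: 2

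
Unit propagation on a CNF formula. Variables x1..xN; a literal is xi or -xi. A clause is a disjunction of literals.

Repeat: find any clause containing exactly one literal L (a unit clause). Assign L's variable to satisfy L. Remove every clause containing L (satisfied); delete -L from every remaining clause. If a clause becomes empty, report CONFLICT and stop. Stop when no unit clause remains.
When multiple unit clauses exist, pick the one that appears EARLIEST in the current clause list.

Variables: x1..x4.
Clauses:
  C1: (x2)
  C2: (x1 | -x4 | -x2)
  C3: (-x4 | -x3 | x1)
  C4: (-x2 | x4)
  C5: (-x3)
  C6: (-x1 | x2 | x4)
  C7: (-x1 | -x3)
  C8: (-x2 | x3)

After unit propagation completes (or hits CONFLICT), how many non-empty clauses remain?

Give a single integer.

unit clause [2] forces x2=T; simplify:
  drop -2 from [1, -4, -2] -> [1, -4]
  drop -2 from [-2, 4] -> [4]
  drop -2 from [-2, 3] -> [3]
  satisfied 2 clause(s); 6 remain; assigned so far: [2]
unit clause [4] forces x4=T; simplify:
  drop -4 from [1, -4] -> [1]
  drop -4 from [-4, -3, 1] -> [-3, 1]
  satisfied 1 clause(s); 5 remain; assigned so far: [2, 4]
unit clause [1] forces x1=T; simplify:
  drop -1 from [-1, -3] -> [-3]
  satisfied 2 clause(s); 3 remain; assigned so far: [1, 2, 4]
unit clause [-3] forces x3=F; simplify:
  drop 3 from [3] -> [] (empty!)
  satisfied 2 clause(s); 1 remain; assigned so far: [1, 2, 3, 4]
CONFLICT (empty clause)

Answer: 0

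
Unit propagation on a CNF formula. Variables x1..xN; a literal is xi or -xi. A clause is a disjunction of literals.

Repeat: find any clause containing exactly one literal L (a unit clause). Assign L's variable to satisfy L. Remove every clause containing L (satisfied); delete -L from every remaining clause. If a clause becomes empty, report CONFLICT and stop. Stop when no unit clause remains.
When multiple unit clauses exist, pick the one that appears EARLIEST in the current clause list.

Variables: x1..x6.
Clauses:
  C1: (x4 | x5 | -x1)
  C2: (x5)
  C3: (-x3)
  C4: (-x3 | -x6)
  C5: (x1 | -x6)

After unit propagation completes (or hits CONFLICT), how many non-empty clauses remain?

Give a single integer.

unit clause [5] forces x5=T; simplify:
  satisfied 2 clause(s); 3 remain; assigned so far: [5]
unit clause [-3] forces x3=F; simplify:
  satisfied 2 clause(s); 1 remain; assigned so far: [3, 5]

Answer: 1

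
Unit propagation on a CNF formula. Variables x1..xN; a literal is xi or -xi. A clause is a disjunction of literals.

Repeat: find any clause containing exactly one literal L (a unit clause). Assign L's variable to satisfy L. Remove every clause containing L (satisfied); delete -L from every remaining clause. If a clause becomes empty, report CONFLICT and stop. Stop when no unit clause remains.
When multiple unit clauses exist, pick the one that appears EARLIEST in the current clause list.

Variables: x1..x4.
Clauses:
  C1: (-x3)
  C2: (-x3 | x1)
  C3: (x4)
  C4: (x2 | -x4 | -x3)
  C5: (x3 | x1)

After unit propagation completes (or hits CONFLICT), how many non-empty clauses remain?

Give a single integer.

Answer: 0

Derivation:
unit clause [-3] forces x3=F; simplify:
  drop 3 from [3, 1] -> [1]
  satisfied 3 clause(s); 2 remain; assigned so far: [3]
unit clause [4] forces x4=T; simplify:
  satisfied 1 clause(s); 1 remain; assigned so far: [3, 4]
unit clause [1] forces x1=T; simplify:
  satisfied 1 clause(s); 0 remain; assigned so far: [1, 3, 4]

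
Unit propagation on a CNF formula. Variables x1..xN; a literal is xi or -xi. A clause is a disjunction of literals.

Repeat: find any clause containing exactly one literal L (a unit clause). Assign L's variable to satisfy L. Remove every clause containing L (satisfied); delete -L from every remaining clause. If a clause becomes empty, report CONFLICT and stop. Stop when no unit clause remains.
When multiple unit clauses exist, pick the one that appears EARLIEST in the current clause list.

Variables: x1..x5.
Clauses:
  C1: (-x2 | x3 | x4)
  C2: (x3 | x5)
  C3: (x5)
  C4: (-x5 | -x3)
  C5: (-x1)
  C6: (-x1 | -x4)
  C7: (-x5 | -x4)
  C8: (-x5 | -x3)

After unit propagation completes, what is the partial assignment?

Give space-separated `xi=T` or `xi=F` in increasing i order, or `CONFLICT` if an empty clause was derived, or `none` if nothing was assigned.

unit clause [5] forces x5=T; simplify:
  drop -5 from [-5, -3] -> [-3]
  drop -5 from [-5, -4] -> [-4]
  drop -5 from [-5, -3] -> [-3]
  satisfied 2 clause(s); 6 remain; assigned so far: [5]
unit clause [-3] forces x3=F; simplify:
  drop 3 from [-2, 3, 4] -> [-2, 4]
  satisfied 2 clause(s); 4 remain; assigned so far: [3, 5]
unit clause [-1] forces x1=F; simplify:
  satisfied 2 clause(s); 2 remain; assigned so far: [1, 3, 5]
unit clause [-4] forces x4=F; simplify:
  drop 4 from [-2, 4] -> [-2]
  satisfied 1 clause(s); 1 remain; assigned so far: [1, 3, 4, 5]
unit clause [-2] forces x2=F; simplify:
  satisfied 1 clause(s); 0 remain; assigned so far: [1, 2, 3, 4, 5]

Answer: x1=F x2=F x3=F x4=F x5=T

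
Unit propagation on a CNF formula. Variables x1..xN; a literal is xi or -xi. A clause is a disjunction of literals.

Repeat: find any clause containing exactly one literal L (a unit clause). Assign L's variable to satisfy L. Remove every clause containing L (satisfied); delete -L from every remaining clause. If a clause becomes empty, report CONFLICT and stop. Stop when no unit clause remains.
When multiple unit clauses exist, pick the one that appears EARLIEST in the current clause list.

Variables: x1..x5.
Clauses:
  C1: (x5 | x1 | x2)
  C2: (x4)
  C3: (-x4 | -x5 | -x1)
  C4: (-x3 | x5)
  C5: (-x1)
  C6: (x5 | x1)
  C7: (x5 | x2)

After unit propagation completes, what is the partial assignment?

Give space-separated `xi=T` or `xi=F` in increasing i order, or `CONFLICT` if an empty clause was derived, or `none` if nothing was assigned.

unit clause [4] forces x4=T; simplify:
  drop -4 from [-4, -5, -1] -> [-5, -1]
  satisfied 1 clause(s); 6 remain; assigned so far: [4]
unit clause [-1] forces x1=F; simplify:
  drop 1 from [5, 1, 2] -> [5, 2]
  drop 1 from [5, 1] -> [5]
  satisfied 2 clause(s); 4 remain; assigned so far: [1, 4]
unit clause [5] forces x5=T; simplify:
  satisfied 4 clause(s); 0 remain; assigned so far: [1, 4, 5]

Answer: x1=F x4=T x5=T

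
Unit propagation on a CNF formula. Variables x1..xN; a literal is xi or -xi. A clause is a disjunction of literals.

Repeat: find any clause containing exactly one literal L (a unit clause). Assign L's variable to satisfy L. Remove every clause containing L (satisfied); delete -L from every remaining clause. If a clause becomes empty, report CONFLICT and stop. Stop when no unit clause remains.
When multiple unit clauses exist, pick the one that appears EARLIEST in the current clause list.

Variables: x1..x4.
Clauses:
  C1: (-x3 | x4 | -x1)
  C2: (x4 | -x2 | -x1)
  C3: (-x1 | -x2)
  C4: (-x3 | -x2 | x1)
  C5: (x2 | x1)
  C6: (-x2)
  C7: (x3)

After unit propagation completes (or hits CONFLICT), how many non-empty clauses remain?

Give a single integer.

unit clause [-2] forces x2=F; simplify:
  drop 2 from [2, 1] -> [1]
  satisfied 4 clause(s); 3 remain; assigned so far: [2]
unit clause [1] forces x1=T; simplify:
  drop -1 from [-3, 4, -1] -> [-3, 4]
  satisfied 1 clause(s); 2 remain; assigned so far: [1, 2]
unit clause [3] forces x3=T; simplify:
  drop -3 from [-3, 4] -> [4]
  satisfied 1 clause(s); 1 remain; assigned so far: [1, 2, 3]
unit clause [4] forces x4=T; simplify:
  satisfied 1 clause(s); 0 remain; assigned so far: [1, 2, 3, 4]

Answer: 0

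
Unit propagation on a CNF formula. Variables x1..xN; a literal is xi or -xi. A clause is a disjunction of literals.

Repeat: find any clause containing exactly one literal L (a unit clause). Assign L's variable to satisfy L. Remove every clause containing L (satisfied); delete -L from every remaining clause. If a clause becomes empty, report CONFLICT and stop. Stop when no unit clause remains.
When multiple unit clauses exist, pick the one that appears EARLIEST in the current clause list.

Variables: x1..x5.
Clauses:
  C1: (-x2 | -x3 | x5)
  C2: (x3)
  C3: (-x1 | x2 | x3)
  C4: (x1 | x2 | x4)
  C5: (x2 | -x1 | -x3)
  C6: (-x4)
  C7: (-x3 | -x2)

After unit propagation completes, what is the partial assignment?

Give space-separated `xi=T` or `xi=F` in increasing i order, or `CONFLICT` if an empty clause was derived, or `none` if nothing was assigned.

unit clause [3] forces x3=T; simplify:
  drop -3 from [-2, -3, 5] -> [-2, 5]
  drop -3 from [2, -1, -3] -> [2, -1]
  drop -3 from [-3, -2] -> [-2]
  satisfied 2 clause(s); 5 remain; assigned so far: [3]
unit clause [-4] forces x4=F; simplify:
  drop 4 from [1, 2, 4] -> [1, 2]
  satisfied 1 clause(s); 4 remain; assigned so far: [3, 4]
unit clause [-2] forces x2=F; simplify:
  drop 2 from [1, 2] -> [1]
  drop 2 from [2, -1] -> [-1]
  satisfied 2 clause(s); 2 remain; assigned so far: [2, 3, 4]
unit clause [1] forces x1=T; simplify:
  drop -1 from [-1] -> [] (empty!)
  satisfied 1 clause(s); 1 remain; assigned so far: [1, 2, 3, 4]
CONFLICT (empty clause)

Answer: CONFLICT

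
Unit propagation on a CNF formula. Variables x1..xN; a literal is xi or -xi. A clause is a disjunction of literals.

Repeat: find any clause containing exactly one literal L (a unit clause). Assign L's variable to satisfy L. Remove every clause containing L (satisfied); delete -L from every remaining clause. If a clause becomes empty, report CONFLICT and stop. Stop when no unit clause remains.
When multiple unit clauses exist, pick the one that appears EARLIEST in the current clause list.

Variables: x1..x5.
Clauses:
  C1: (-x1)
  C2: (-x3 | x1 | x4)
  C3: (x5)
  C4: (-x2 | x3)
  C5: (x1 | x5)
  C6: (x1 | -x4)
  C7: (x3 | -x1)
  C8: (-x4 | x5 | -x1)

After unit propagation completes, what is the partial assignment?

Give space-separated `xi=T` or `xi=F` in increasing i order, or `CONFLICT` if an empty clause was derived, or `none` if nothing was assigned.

Answer: x1=F x2=F x3=F x4=F x5=T

Derivation:
unit clause [-1] forces x1=F; simplify:
  drop 1 from [-3, 1, 4] -> [-3, 4]
  drop 1 from [1, 5] -> [5]
  drop 1 from [1, -4] -> [-4]
  satisfied 3 clause(s); 5 remain; assigned so far: [1]
unit clause [5] forces x5=T; simplify:
  satisfied 2 clause(s); 3 remain; assigned so far: [1, 5]
unit clause [-4] forces x4=F; simplify:
  drop 4 from [-3, 4] -> [-3]
  satisfied 1 clause(s); 2 remain; assigned so far: [1, 4, 5]
unit clause [-3] forces x3=F; simplify:
  drop 3 from [-2, 3] -> [-2]
  satisfied 1 clause(s); 1 remain; assigned so far: [1, 3, 4, 5]
unit clause [-2] forces x2=F; simplify:
  satisfied 1 clause(s); 0 remain; assigned so far: [1, 2, 3, 4, 5]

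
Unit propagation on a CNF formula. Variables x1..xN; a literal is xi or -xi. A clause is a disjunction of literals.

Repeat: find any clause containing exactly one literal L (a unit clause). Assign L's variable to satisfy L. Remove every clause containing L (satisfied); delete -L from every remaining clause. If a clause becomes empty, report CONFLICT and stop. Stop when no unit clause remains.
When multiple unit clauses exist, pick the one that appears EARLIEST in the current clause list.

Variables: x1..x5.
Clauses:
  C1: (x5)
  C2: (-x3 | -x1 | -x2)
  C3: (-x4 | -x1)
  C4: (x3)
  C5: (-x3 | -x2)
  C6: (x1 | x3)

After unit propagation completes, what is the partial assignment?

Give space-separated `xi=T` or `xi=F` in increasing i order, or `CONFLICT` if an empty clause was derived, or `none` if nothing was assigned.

Answer: x2=F x3=T x5=T

Derivation:
unit clause [5] forces x5=T; simplify:
  satisfied 1 clause(s); 5 remain; assigned so far: [5]
unit clause [3] forces x3=T; simplify:
  drop -3 from [-3, -1, -2] -> [-1, -2]
  drop -3 from [-3, -2] -> [-2]
  satisfied 2 clause(s); 3 remain; assigned so far: [3, 5]
unit clause [-2] forces x2=F; simplify:
  satisfied 2 clause(s); 1 remain; assigned so far: [2, 3, 5]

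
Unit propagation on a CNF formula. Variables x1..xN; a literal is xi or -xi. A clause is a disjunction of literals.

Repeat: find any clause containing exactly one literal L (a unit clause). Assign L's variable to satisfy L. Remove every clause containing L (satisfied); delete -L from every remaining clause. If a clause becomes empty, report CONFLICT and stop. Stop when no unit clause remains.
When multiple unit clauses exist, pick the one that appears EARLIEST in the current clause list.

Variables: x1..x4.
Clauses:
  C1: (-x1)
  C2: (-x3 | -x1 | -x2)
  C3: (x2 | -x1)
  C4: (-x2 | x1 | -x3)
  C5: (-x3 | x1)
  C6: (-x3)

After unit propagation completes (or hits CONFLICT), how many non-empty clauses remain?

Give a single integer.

Answer: 0

Derivation:
unit clause [-1] forces x1=F; simplify:
  drop 1 from [-2, 1, -3] -> [-2, -3]
  drop 1 from [-3, 1] -> [-3]
  satisfied 3 clause(s); 3 remain; assigned so far: [1]
unit clause [-3] forces x3=F; simplify:
  satisfied 3 clause(s); 0 remain; assigned so far: [1, 3]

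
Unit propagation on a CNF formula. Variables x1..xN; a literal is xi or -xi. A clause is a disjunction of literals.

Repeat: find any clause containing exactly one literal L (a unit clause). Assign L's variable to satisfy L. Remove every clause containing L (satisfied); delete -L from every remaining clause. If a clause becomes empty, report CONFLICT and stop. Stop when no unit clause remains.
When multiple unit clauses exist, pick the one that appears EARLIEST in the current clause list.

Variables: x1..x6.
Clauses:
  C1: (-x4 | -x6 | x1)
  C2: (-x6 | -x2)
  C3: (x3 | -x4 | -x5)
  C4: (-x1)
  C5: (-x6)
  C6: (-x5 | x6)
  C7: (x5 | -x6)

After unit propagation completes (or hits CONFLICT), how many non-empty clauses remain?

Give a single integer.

Answer: 0

Derivation:
unit clause [-1] forces x1=F; simplify:
  drop 1 from [-4, -6, 1] -> [-4, -6]
  satisfied 1 clause(s); 6 remain; assigned so far: [1]
unit clause [-6] forces x6=F; simplify:
  drop 6 from [-5, 6] -> [-5]
  satisfied 4 clause(s); 2 remain; assigned so far: [1, 6]
unit clause [-5] forces x5=F; simplify:
  satisfied 2 clause(s); 0 remain; assigned so far: [1, 5, 6]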